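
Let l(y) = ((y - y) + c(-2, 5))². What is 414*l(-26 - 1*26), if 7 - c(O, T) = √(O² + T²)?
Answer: 32292 - 5796*√29 ≈ 1079.6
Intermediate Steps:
c(O, T) = 7 - √(O² + T²)
l(y) = (7 - √29)² (l(y) = ((y - y) + (7 - √((-2)² + 5²)))² = (0 + (7 - √(4 + 25)))² = (0 + (7 - √29))² = (7 - √29)²)
414*l(-26 - 1*26) = 414*(7 - √29)²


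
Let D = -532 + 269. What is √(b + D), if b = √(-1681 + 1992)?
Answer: √(-263 + √311) ≈ 15.664*I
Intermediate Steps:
D = -263
b = √311 ≈ 17.635
√(b + D) = √(√311 - 263) = √(-263 + √311)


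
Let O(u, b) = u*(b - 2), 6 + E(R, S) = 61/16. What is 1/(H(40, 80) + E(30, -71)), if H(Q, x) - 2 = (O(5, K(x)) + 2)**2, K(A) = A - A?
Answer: 16/1021 ≈ 0.015671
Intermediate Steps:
K(A) = 0
E(R, S) = -35/16 (E(R, S) = -6 + 61/16 = -35/16)
O(u, b) = u*(-2 + b)
H(Q, x) = 66 (H(Q, x) = 2 + (5*(-2 + 0) + 2)**2 = 2 + (5*(-2) + 2)**2 = 2 + (-10 + 2)**2 = 2 + (-8)**2 = 2 + 64 = 66)
1/(H(40, 80) + E(30, -71)) = 1/(66 - 35/16) = 1/(1021/16) = 16/1021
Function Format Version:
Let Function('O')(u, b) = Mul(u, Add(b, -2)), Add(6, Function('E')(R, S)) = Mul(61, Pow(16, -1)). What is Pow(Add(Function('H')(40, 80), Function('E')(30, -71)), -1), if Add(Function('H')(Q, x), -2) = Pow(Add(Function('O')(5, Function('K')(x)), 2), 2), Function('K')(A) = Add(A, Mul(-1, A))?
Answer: Rational(16, 1021) ≈ 0.015671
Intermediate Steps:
Function('K')(A) = 0
Function('E')(R, S) = Rational(-35, 16) (Function('E')(R, S) = Add(-6, Mul(61, Pow(16, -1))) = Add(-6, Mul(61, Rational(1, 16))) = Add(-6, Rational(61, 16)) = Rational(-35, 16))
Function('O')(u, b) = Mul(u, Add(-2, b))
Function('H')(Q, x) = 66 (Function('H')(Q, x) = Add(2, Pow(Add(Mul(5, Add(-2, 0)), 2), 2)) = Add(2, Pow(Add(Mul(5, -2), 2), 2)) = Add(2, Pow(Add(-10, 2), 2)) = Add(2, Pow(-8, 2)) = Add(2, 64) = 66)
Pow(Add(Function('H')(40, 80), Function('E')(30, -71)), -1) = Pow(Add(66, Rational(-35, 16)), -1) = Pow(Rational(1021, 16), -1) = Rational(16, 1021)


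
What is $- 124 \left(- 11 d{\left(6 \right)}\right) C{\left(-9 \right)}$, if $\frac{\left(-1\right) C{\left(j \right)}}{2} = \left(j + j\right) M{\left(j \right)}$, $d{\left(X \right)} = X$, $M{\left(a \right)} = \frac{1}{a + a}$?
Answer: $-16368$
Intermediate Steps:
$M{\left(a \right)} = \frac{1}{2 a}$
$C{\left(j \right)} = -2$ ($C{\left(j \right)} = - 2 \left(j + j\right) \frac{1}{2 j} = - 2 \cdot 2 j \frac{1}{2 j} = \left(-2\right) 1 = -2$)
$- 124 \left(- 11 d{\left(6 \right)}\right) C{\left(-9 \right)} = - 124 \left(\left(-11\right) 6\right) \left(-2\right) = \left(-124\right) \left(-66\right) \left(-2\right) = 8184 \left(-2\right) = -16368$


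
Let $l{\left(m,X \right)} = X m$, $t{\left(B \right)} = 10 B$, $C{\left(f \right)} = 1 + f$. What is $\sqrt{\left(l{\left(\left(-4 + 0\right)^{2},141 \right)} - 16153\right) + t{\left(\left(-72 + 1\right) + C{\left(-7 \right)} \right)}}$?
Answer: $i \sqrt{14667} \approx 121.11 i$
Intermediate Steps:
$\sqrt{\left(l{\left(\left(-4 + 0\right)^{2},141 \right)} - 16153\right) + t{\left(\left(-72 + 1\right) + C{\left(-7 \right)} \right)}} = \sqrt{\left(141 \left(-4 + 0\right)^{2} - 16153\right) + 10 \left(\left(-72 + 1\right) + \left(1 - 7\right)\right)} = \sqrt{\left(141 \left(-4\right)^{2} - 16153\right) + 10 \left(-71 - 6\right)} = \sqrt{\left(141 \cdot 16 - 16153\right) + 10 \left(-77\right)} = \sqrt{\left(2256 - 16153\right) - 770} = \sqrt{-13897 - 770} = \sqrt{-14667} = i \sqrt{14667}$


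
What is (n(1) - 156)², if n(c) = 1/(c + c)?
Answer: 96721/4 ≈ 24180.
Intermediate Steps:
n(c) = 1/(2*c)
(n(1) - 156)² = ((½)/1 - 156)² = ((½)*1 - 156)² = (½ - 156)² = (-311/2)² = 96721/4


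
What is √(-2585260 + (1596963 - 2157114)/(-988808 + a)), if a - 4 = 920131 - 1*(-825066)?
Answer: I*√164345131689030787/252131 ≈ 1607.9*I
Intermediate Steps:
a = 1745201 (a = 4 + (920131 - 1*(-825066)) = 4 + (920131 + 825066) = 4 + 1745197 = 1745201)
√(-2585260 + (1596963 - 2157114)/(-988808 + a)) = √(-2585260 + (1596963 - 2157114)/(-988808 + 1745201)) = √(-2585260 - 560151/756393) = √(-2585260 - 560151*1/756393) = √(-2585260 - 186717/252131) = √(-651824375777/252131) = I*√164345131689030787/252131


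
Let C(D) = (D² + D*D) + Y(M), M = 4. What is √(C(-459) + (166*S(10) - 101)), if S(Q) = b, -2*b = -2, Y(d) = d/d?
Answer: 2*√105357 ≈ 649.17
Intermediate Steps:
Y(d) = 1
b = 1 (b = -½*(-2) = 1)
S(Q) = 1
C(D) = 1 + 2*D² (C(D) = (D² + D*D) + 1 = (D² + D²) + 1 = 2*D² + 1 = 1 + 2*D²)
√(C(-459) + (166*S(10) - 101)) = √((1 + 2*(-459)²) + (166*1 - 101)) = √((1 + 2*210681) + (166 - 101)) = √((1 + 421362) + 65) = √(421363 + 65) = √421428 = 2*√105357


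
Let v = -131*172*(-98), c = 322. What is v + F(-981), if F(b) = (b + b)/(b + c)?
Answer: 1455163586/659 ≈ 2.2081e+6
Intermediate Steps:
v = 2208136 (v = -22532*(-98) = 2208136)
F(b) = 2*b/(322 + b) (F(b) = (b + b)/(b + 322) = (2*b)/(322 + b) = 2*b/(322 + b))
v + F(-981) = 2208136 + 2*(-981)/(322 - 981) = 2208136 + 2*(-981)/(-659) = 2208136 + 2*(-981)*(-1/659) = 2208136 + 1962/659 = 1455163586/659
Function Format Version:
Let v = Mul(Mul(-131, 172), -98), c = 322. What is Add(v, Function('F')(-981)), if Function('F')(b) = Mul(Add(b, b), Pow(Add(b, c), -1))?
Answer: Rational(1455163586, 659) ≈ 2.2081e+6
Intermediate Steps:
v = 2208136 (v = Mul(-22532, -98) = 2208136)
Function('F')(b) = Mul(2, b, Pow(Add(322, b), -1)) (Function('F')(b) = Mul(Add(b, b), Pow(Add(b, 322), -1)) = Mul(Mul(2, b), Pow(Add(322, b), -1)) = Mul(2, b, Pow(Add(322, b), -1)))
Add(v, Function('F')(-981)) = Add(2208136, Mul(2, -981, Pow(Add(322, -981), -1))) = Add(2208136, Mul(2, -981, Pow(-659, -1))) = Add(2208136, Mul(2, -981, Rational(-1, 659))) = Add(2208136, Rational(1962, 659)) = Rational(1455163586, 659)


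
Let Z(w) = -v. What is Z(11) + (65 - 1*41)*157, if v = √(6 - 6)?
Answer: 3768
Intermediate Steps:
v = 0 (v = √0 = 0)
Z(w) = 0 (Z(w) = -1*0 = 0)
Z(11) + (65 - 1*41)*157 = 0 + (65 - 1*41)*157 = 0 + (65 - 41)*157 = 0 + 24*157 = 0 + 3768 = 3768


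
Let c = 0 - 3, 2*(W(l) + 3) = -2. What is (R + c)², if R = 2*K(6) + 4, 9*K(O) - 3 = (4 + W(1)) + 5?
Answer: 625/81 ≈ 7.7160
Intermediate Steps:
W(l) = -4 (W(l) = -3 + (½)*(-2) = -3 - 1 = -4)
c = -3
K(O) = 8/9 (K(O) = ⅓ + ((4 - 4) + 5)/9 = ⅓ + (0 + 5)/9 = ⅓ + (⅑)*5 = ⅓ + 5/9 = 8/9)
R = 52/9 (R = 2*(8/9) + 4 = 16/9 + 4 = 52/9 ≈ 5.7778)
(R + c)² = (52/9 - 3)² = (25/9)² = 625/81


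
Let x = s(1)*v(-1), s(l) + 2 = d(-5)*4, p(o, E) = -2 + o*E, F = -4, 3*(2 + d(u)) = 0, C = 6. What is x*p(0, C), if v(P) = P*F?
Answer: 80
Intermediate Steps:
d(u) = -2 (d(u) = -2 + (1/3)*0 = -2 + 0 = -2)
p(o, E) = -2 + E*o
v(P) = -4*P (v(P) = P*(-4) = -4*P)
s(l) = -10 (s(l) = -2 - 2*4 = -2 - 8 = -10)
x = -40 (x = -(-40)*(-1) = -10*4 = -40)
x*p(0, C) = -40*(-2 + 6*0) = -40*(-2 + 0) = -40*(-2) = 80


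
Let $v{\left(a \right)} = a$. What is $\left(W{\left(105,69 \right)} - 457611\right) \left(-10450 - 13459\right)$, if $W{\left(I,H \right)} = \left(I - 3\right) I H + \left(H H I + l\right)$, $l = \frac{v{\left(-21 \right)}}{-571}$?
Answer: $- \frac{10666120140165}{571} \approx -1.868 \cdot 10^{10}$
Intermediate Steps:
$l = \frac{21}{571}$ ($l = - \frac{21}{-571} = \left(-21\right) \left(- \frac{1}{571}\right) = \frac{21}{571} \approx 0.036778$)
$W{\left(I,H \right)} = \frac{21}{571} + I H^{2} + H I \left(-3 + I\right)$ ($W{\left(I,H \right)} = \left(I - 3\right) I H + \left(H H I + \frac{21}{571}\right) = \left(I - 3\right) I H + \left(H^{2} I + \frac{21}{571}\right) = \left(-3 + I\right) I H + \left(I H^{2} + \frac{21}{571}\right) = I \left(-3 + I\right) H + \left(\frac{21}{571} + I H^{2}\right) = H I \left(-3 + I\right) + \left(\frac{21}{571} + I H^{2}\right) = \frac{21}{571} + I H^{2} + H I \left(-3 + I\right)$)
$\left(W{\left(105,69 \right)} - 457611\right) \left(-10450 - 13459\right) = \left(\left(\frac{21}{571} + 69 \cdot 105^{2} + 105 \cdot 69^{2} - 207 \cdot 105\right) - 457611\right) \left(-10450 - 13459\right) = \left(\left(\frac{21}{571} + 69 \cdot 11025 + 105 \cdot 4761 - 21735\right) - 457611\right) \left(-23909\right) = \left(\left(\frac{21}{571} + 760725 + 499905 - 21735\right) - 457611\right) \left(-23909\right) = \left(\frac{707409066}{571} - 457611\right) \left(-23909\right) = \frac{446113185}{571} \left(-23909\right) = - \frac{10666120140165}{571}$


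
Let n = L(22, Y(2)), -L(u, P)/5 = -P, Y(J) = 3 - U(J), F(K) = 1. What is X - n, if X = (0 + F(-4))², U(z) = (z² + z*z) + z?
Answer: 36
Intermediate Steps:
U(z) = z + 2*z² (U(z) = (z² + z²) + z = 2*z² + z = z + 2*z²)
Y(J) = 3 - J*(1 + 2*J)
L(u, P) = 5*P (L(u, P) = -(-5)*P = 5*P)
n = -35 (n = 5*(3 - 1*2*(1 + 2*2)) = 5*(3 - 1*2*(1 + 4)) = 5*(3 - 1*2*5) = 5*(3 - 10) = 5*(-7) = -35)
X = 1 (X = (0 + 1)² = 1² = 1)
X - n = 1 - 1*(-35) = 1 + 35 = 36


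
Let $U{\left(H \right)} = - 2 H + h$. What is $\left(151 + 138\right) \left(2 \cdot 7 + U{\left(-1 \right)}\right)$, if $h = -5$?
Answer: $3179$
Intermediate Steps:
$U{\left(H \right)} = -5 - 2 H$ ($U{\left(H \right)} = - 2 H - 5 = -5 - 2 H$)
$\left(151 + 138\right) \left(2 \cdot 7 + U{\left(-1 \right)}\right) = \left(151 + 138\right) \left(2 \cdot 7 - 3\right) = 289 \left(14 + \left(-5 + 2\right)\right) = 289 \left(14 - 3\right) = 289 \cdot 11 = 3179$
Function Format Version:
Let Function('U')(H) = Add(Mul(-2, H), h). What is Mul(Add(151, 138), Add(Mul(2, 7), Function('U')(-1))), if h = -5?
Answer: 3179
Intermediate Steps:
Function('U')(H) = Add(-5, Mul(-2, H)) (Function('U')(H) = Add(Mul(-2, H), -5) = Add(-5, Mul(-2, H)))
Mul(Add(151, 138), Add(Mul(2, 7), Function('U')(-1))) = Mul(Add(151, 138), Add(Mul(2, 7), Add(-5, Mul(-2, -1)))) = Mul(289, Add(14, Add(-5, 2))) = Mul(289, Add(14, -3)) = Mul(289, 11) = 3179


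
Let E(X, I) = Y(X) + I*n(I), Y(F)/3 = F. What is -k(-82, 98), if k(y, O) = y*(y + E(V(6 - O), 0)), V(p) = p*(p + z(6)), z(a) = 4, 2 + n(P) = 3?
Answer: 1984892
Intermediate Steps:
n(P) = 1 (n(P) = -2 + 3 = 1)
Y(F) = 3*F
V(p) = p*(4 + p) (V(p) = p*(p + 4) = p*(4 + p))
E(X, I) = I + 3*X (E(X, I) = 3*X + I*1 = 3*X + I = I + 3*X)
k(y, O) = y*(y + 3*(6 - O)*(10 - O)) (k(y, O) = y*(y + (0 + 3*((6 - O)*(4 + (6 - O))))) = y*(y + (0 + 3*((6 - O)*(10 - O)))) = y*(y + (0 + 3*(6 - O)*(10 - O))) = y*(y + 3*(6 - O)*(10 - O)))
-k(-82, 98) = -(-82)*(-82 + 3*(-10 + 98)*(-6 + 98)) = -(-82)*(-82 + 3*88*92) = -(-82)*(-82 + 24288) = -(-82)*24206 = -1*(-1984892) = 1984892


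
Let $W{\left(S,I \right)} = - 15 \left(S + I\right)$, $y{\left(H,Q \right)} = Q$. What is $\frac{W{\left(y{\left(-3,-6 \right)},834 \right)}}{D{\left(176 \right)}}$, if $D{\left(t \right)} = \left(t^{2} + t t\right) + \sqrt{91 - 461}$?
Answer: $- \frac{384721920}{1919025337} + \frac{6210 i \sqrt{370}}{1919025337} \approx -0.20048 + 6.2246 \cdot 10^{-5} i$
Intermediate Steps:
$W{\left(S,I \right)} = - 15 I - 15 S$ ($W{\left(S,I \right)} = - 15 \left(I + S\right) = - 15 I - 15 S$)
$D{\left(t \right)} = 2 t^{2} + i \sqrt{370}$ ($D{\left(t \right)} = \left(t^{2} + t^{2}\right) + \sqrt{-370} = 2 t^{2} + i \sqrt{370}$)
$\frac{W{\left(y{\left(-3,-6 \right)},834 \right)}}{D{\left(176 \right)}} = \frac{\left(-15\right) 834 - -90}{2 \cdot 176^{2} + i \sqrt{370}} = \frac{-12510 + 90}{2 \cdot 30976 + i \sqrt{370}} = - \frac{12420}{61952 + i \sqrt{370}}$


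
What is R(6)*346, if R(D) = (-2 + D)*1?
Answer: 1384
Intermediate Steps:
R(D) = -2 + D
R(6)*346 = (-2 + 6)*346 = 4*346 = 1384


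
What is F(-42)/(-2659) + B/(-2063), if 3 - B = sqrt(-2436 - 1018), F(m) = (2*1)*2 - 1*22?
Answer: 29157/5485517 + I*sqrt(3454)/2063 ≈ 0.0053153 + 0.028488*I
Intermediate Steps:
F(m) = -18 (F(m) = 2*2 - 22 = 4 - 22 = -18)
B = 3 - I*sqrt(3454) (B = 3 - sqrt(-2436 - 1018) = 3 - sqrt(-3454) = 3 - I*sqrt(3454) ≈ 3.0 - 58.771*I)
F(-42)/(-2659) + B/(-2063) = -18/(-2659) + (3 - I*sqrt(3454))/(-2063) = -18*(-1/2659) + (3 - I*sqrt(3454))*(-1/2063) = 18/2659 + (-3/2063 + I*sqrt(3454)/2063) = 29157/5485517 + I*sqrt(3454)/2063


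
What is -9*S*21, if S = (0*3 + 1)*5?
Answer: -945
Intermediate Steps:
S = 5 (S = (0 + 1)*5 = 1*5 = 5)
-9*S*21 = -9*5*21 = -45*21 = -945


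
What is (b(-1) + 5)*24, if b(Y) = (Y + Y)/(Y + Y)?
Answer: 144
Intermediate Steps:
b(Y) = 1 (b(Y) = (2*Y)/((2*Y)) = (2*Y)*(1/(2*Y)) = 1)
(b(-1) + 5)*24 = (1 + 5)*24 = 6*24 = 144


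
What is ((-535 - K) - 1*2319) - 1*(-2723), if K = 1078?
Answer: -1209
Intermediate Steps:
((-535 - K) - 1*2319) - 1*(-2723) = ((-535 - 1*1078) - 1*2319) - 1*(-2723) = ((-535 - 1078) - 2319) + 2723 = (-1613 - 2319) + 2723 = -3932 + 2723 = -1209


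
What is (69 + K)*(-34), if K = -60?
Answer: -306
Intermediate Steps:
(69 + K)*(-34) = (69 - 60)*(-34) = 9*(-34) = -306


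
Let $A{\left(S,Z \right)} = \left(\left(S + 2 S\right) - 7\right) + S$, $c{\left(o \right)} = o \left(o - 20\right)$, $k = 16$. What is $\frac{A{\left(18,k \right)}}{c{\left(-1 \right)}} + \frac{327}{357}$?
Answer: $\frac{1432}{357} \approx 4.0112$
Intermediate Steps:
$c{\left(o \right)} = o \left(-20 + o\right)$
$A{\left(S,Z \right)} = -7 + 4 S$ ($A{\left(S,Z \right)} = \left(3 S - 7\right) + S = \left(-7 + 3 S\right) + S = -7 + 4 S$)
$\frac{A{\left(18,k \right)}}{c{\left(-1 \right)}} + \frac{327}{357} = \frac{-7 + 4 \cdot 18}{\left(-1\right) \left(-20 - 1\right)} + \frac{327}{357} = \frac{-7 + 72}{\left(-1\right) \left(-21\right)} + 327 \cdot \frac{1}{357} = \frac{65}{21} + \frac{109}{119} = \frac{1432}{357}$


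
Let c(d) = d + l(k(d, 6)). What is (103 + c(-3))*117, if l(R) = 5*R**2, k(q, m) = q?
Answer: 16965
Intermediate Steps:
c(d) = d + 5*d**2
(103 + c(-3))*117 = (103 - 3*(1 + 5*(-3)))*117 = (103 - 3*(1 - 15))*117 = (103 - 3*(-14))*117 = (103 + 42)*117 = 145*117 = 16965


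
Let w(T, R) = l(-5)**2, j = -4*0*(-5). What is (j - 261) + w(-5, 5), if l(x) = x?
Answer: -236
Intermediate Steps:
j = 0 (j = 0*(-5) = 0)
w(T, R) = 25 (w(T, R) = (-5)**2 = 25)
(j - 261) + w(-5, 5) = (0 - 261) + 25 = -261 + 25 = -236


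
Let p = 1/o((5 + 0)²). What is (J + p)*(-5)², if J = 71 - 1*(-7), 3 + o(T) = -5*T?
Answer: 249575/128 ≈ 1949.8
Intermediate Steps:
o(T) = -3 - 5*T
J = 78 (J = 71 + 7 = 78)
p = -1/128 (p = 1/(-3 - 5*(5 + 0)²) = 1/(-3 - 5*5²) = 1/(-3 - 5*25) = 1/(-3 - 125) = 1/(-128) = -1/128 ≈ -0.0078125)
(J + p)*(-5)² = (78 - 1/128)*(-5)² = (9983/128)*25 = 249575/128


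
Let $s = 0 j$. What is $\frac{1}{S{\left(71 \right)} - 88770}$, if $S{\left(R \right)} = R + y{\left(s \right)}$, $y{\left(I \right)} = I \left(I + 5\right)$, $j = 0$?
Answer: $- \frac{1}{88699} \approx -1.1274 \cdot 10^{-5}$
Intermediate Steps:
$s = 0$ ($s = 0 \cdot 0 = 0$)
$y{\left(I \right)} = I \left(5 + I\right)$
$S{\left(R \right)} = R$ ($S{\left(R \right)} = R + 0 \left(5 + 0\right) = R + 0 \cdot 5 = R + 0 = R$)
$\frac{1}{S{\left(71 \right)} - 88770} = \frac{1}{71 - 88770} = \frac{1}{-88699} = - \frac{1}{88699}$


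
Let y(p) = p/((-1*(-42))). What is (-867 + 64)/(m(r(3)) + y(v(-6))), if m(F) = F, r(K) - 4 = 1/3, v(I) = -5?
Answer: -11242/59 ≈ -190.54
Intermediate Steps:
r(K) = 13/3 (r(K) = 4 + 1/3 = 4 + 1*(⅓) = 4 + ⅓ = 13/3)
y(p) = p/42
(-867 + 64)/(m(r(3)) + y(v(-6))) = (-867 + 64)/(13/3 + (1/42)*(-5)) = -803/(13/3 - 5/42) = -803/59/14 = -803*14/59 = -11242/59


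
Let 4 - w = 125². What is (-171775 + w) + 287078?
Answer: 99682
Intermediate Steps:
w = -15621 (w = 4 - 1*125² = 4 - 1*15625 = 4 - 15625 = -15621)
(-171775 + w) + 287078 = (-171775 - 15621) + 287078 = -187396 + 287078 = 99682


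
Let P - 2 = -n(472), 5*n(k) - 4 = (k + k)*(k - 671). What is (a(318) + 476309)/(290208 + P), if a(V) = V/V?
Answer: 1190775/819451 ≈ 1.4531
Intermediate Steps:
n(k) = ⅘ + 2*k*(-671 + k)/5 (n(k) = ⅘ + ((k + k)*(k - 671))/5 = ⅘ + ((2*k)*(-671 + k))/5 = ⅘ + (2*k*(-671 + k))/5 = ⅘ + 2*k*(-671 + k)/5)
a(V) = 1
P = 187862/5 (P = 2 - (⅘ - 1342/5*472 + (⅖)*472²) = 2 - (⅘ - 633424/5 + (⅖)*222784) = 2 - (⅘ - 633424/5 + 445568/5) = 2 - 1*(-187852/5) = 2 + 187852/5 = 187862/5 ≈ 37572.)
(a(318) + 476309)/(290208 + P) = (1 + 476309)/(290208 + 187862/5) = 476310/(1638902/5) = 476310*(5/1638902) = 1190775/819451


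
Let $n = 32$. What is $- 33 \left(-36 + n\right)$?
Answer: $132$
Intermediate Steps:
$- 33 \left(-36 + n\right) = - 33 \left(-36 + 32\right) = \left(-33\right) \left(-4\right) = 132$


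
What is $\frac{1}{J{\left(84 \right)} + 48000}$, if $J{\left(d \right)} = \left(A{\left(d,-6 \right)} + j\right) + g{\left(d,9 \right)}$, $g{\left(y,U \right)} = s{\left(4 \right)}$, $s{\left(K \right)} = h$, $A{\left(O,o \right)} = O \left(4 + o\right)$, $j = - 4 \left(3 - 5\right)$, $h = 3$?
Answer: $\frac{1}{47843} \approx 2.0902 \cdot 10^{-5}$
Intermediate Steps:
$j = 8$ ($j = \left(-4\right) \left(-2\right) = 8$)
$s{\left(K \right)} = 3$
$g{\left(y,U \right)} = 3$
$J{\left(d \right)} = 11 - 2 d$ ($J{\left(d \right)} = \left(d \left(4 - 6\right) + 8\right) + 3 = \left(d \left(-2\right) + 8\right) + 3 = \left(- 2 d + 8\right) + 3 = \left(8 - 2 d\right) + 3 = 11 - 2 d$)
$\frac{1}{J{\left(84 \right)} + 48000} = \frac{1}{\left(11 - 168\right) + 48000} = \frac{1}{-157 + 48000} = \frac{1}{47843}$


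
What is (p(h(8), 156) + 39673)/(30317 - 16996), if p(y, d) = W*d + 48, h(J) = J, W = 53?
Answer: 47989/13321 ≈ 3.6025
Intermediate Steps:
p(y, d) = 48 + 53*d (p(y, d) = 53*d + 48 = 48 + 53*d)
(p(h(8), 156) + 39673)/(30317 - 16996) = ((48 + 53*156) + 39673)/(30317 - 16996) = ((48 + 8268) + 39673)/13321 = (8316 + 39673)*(1/13321) = 47989*(1/13321) = 47989/13321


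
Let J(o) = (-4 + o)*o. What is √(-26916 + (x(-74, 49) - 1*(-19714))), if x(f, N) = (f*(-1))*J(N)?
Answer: 8*√2437 ≈ 394.93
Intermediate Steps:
J(o) = o*(-4 + o)
x(f, N) = -N*f*(-4 + N) (x(f, N) = (f*(-1))*(N*(-4 + N)) = (-f)*(N*(-4 + N)) = -N*f*(-4 + N))
√(-26916 + (x(-74, 49) - 1*(-19714))) = √(-26916 + (49*(-74)*(4 - 1*49) - 1*(-19714))) = √(-26916 + (49*(-74)*(4 - 49) + 19714)) = √(-26916 + (49*(-74)*(-45) + 19714)) = √(-26916 + (163170 + 19714)) = √(-26916 + 182884) = √155968 = 8*√2437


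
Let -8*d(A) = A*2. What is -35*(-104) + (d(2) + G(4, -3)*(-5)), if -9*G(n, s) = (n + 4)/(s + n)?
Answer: 65591/18 ≈ 3643.9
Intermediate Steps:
G(n, s) = -(4 + n)/(9*(n + s)) (G(n, s) = -(n + 4)/(9*(s + n)) = -(4 + n)/(9*(n + s)))
d(A) = -A/4 (d(A) = -A*2/8 = -A/4)
-35*(-104) + (d(2) + G(4, -3)*(-5)) = -35*(-104) + (-¼*2 + ((-4 - 1*4)/(9*(4 - 3)))*(-5)) = 3640 + (-½ + ((⅑)*(-4 - 4)/1)*(-5)) = 3640 + (-½ + ((⅑)*1*(-8))*(-5)) = 3640 + (-½ - 8/9*(-5)) = 3640 + (-½ + 40/9) = 3640 + 71/18 = 65591/18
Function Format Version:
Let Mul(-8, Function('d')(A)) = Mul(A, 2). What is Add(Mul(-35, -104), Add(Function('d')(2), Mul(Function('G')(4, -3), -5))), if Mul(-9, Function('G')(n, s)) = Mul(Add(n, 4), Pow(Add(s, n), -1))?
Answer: Rational(65591, 18) ≈ 3643.9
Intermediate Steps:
Function('G')(n, s) = Mul(Rational(-1, 9), Pow(Add(n, s), -1), Add(4, n)) (Function('G')(n, s) = Mul(Rational(-1, 9), Mul(Add(n, 4), Pow(Add(s, n), -1))) = Mul(Rational(-1, 9), Mul(Add(4, n), Pow(Add(n, s), -1))) = Mul(Rational(-1, 9), Mul(Pow(Add(n, s), -1), Add(4, n))) = Mul(Rational(-1, 9), Pow(Add(n, s), -1), Add(4, n)))
Function('d')(A) = Mul(Rational(-1, 4), A) (Function('d')(A) = Mul(Rational(-1, 8), Mul(A, 2)) = Mul(Rational(-1, 8), Mul(2, A)) = Mul(Rational(-1, 4), A))
Add(Mul(-35, -104), Add(Function('d')(2), Mul(Function('G')(4, -3), -5))) = Add(Mul(-35, -104), Add(Mul(Rational(-1, 4), 2), Mul(Mul(Rational(1, 9), Pow(Add(4, -3), -1), Add(-4, Mul(-1, 4))), -5))) = Add(3640, Add(Rational(-1, 2), Mul(Mul(Rational(1, 9), Pow(1, -1), Add(-4, -4)), -5))) = Add(3640, Add(Rational(-1, 2), Mul(Mul(Rational(1, 9), 1, -8), -5))) = Add(3640, Add(Rational(-1, 2), Mul(Rational(-8, 9), -5))) = Add(3640, Add(Rational(-1, 2), Rational(40, 9))) = Add(3640, Rational(71, 18)) = Rational(65591, 18)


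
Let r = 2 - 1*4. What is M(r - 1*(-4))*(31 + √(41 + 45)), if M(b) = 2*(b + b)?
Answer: 248 + 8*√86 ≈ 322.19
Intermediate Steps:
r = -2 (r = 2 - 4 = -2)
M(b) = 4*b (M(b) = 2*(2*b) = 4*b)
M(r - 1*(-4))*(31 + √(41 + 45)) = (4*(-2 - 1*(-4)))*(31 + √(41 + 45)) = (4*(-2 + 4))*(31 + √86) = (4*2)*(31 + √86) = 8*(31 + √86) = 248 + 8*√86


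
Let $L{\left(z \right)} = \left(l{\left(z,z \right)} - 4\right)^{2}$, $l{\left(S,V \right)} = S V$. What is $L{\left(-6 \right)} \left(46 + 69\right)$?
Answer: $117760$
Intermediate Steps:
$L{\left(z \right)} = \left(-4 + z^{2}\right)^{2}$ ($L{\left(z \right)} = \left(z z - 4\right)^{2} = \left(z^{2} - 4\right)^{2} = \left(-4 + z^{2}\right)^{2}$)
$L{\left(-6 \right)} \left(46 + 69\right) = \left(-4 + \left(-6\right)^{2}\right)^{2} \left(46 + 69\right) = \left(-4 + 36\right)^{2} \cdot 115 = 32^{2} \cdot 115 = 1024 \cdot 115 = 117760$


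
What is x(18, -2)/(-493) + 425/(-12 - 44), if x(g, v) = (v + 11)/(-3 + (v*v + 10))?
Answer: -2305279/303688 ≈ -7.5909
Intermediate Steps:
x(g, v) = (11 + v)/(7 + v²) (x(g, v) = (11 + v)/(-3 + (v² + 10)) = (11 + v)/(-3 + (10 + v²)) = (11 + v)/(7 + v²))
x(18, -2)/(-493) + 425/(-12 - 44) = ((11 - 2)/(7 + (-2)²))/(-493) + 425/(-12 - 44) = (9/(7 + 4))*(-1/493) + 425/(-56) = (9/11)*(-1/493) + 425*(-1/56) = ((1/11)*9)*(-1/493) - 425/56 = (9/11)*(-1/493) - 425/56 = -9/5423 - 425/56 = -2305279/303688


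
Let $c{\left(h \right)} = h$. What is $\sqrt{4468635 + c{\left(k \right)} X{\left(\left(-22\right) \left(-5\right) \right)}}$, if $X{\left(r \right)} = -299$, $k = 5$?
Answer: $2 \sqrt{1116785} \approx 2113.6$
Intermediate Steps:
$\sqrt{4468635 + c{\left(k \right)} X{\left(\left(-22\right) \left(-5\right) \right)}} = \sqrt{4468635 + 5 \left(-299\right)} = \sqrt{4468635 - 1495} = \sqrt{4467140} = 2 \sqrt{1116785}$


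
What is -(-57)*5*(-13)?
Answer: -3705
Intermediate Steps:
-(-57)*5*(-13) = -19*(-15)*(-13) = 285*(-13) = -3705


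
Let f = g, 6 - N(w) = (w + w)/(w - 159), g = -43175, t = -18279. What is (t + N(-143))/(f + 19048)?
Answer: 2759366/3643177 ≈ 0.75741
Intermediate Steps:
N(w) = 6 - 2*w/(-159 + w) (N(w) = 6 - (w + w)/(w - 159) = 6 - 2*w/(-159 + w))
f = -43175
(t + N(-143))/(f + 19048) = (-18279 + 2*(-477 + 2*(-143))/(-159 - 143))/(-43175 + 19048) = (-18279 + 2*(-477 - 286)/(-302))/(-24127) = (-18279 + 2*(-1/302)*(-763))*(-1/24127) = (-18279 + 763/151)*(-1/24127) = -2759366/151*(-1/24127) = 2759366/3643177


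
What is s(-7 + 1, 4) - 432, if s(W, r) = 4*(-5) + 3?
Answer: -449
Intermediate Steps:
s(W, r) = -17 (s(W, r) = -20 + 3 = -17)
s(-7 + 1, 4) - 432 = -17 - 432 = -449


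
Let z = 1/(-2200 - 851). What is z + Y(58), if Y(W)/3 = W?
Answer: 530873/3051 ≈ 174.00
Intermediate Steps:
Y(W) = 3*W
z = -1/3051 (z = 1/(-3051) = -1/3051 ≈ -0.00032776)
z + Y(58) = -1/3051 + 3*58 = -1/3051 + 174 = 530873/3051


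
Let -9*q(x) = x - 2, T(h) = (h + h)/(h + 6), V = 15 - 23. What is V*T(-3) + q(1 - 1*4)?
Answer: 149/9 ≈ 16.556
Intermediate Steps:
V = -8
T(h) = 2*h/(6 + h) (T(h) = (2*h)/(6 + h) = 2*h/(6 + h))
q(x) = 2/9 - x/9 (q(x) = -(x - 2)/9 = -(-2 + x)/9 = 2/9 - x/9)
V*T(-3) + q(1 - 1*4) = -16*(-3)/(6 - 3) + (2/9 - (1 - 1*4)/9) = -16*(-3)/3 + (2/9 - (1 - 4)/9) = -16*(-3)/3 + (2/9 - ⅑*(-3)) = -8*(-2) + (2/9 + ⅓) = 16 + 5/9 = 149/9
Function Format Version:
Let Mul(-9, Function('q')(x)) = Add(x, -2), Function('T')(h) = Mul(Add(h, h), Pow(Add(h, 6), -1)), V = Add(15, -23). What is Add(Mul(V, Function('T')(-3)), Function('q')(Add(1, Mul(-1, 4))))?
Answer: Rational(149, 9) ≈ 16.556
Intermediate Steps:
V = -8
Function('T')(h) = Mul(2, h, Pow(Add(6, h), -1)) (Function('T')(h) = Mul(Mul(2, h), Pow(Add(6, h), -1)) = Mul(2, h, Pow(Add(6, h), -1)))
Function('q')(x) = Add(Rational(2, 9), Mul(Rational(-1, 9), x)) (Function('q')(x) = Mul(Rational(-1, 9), Add(x, -2)) = Mul(Rational(-1, 9), Add(-2, x)) = Add(Rational(2, 9), Mul(Rational(-1, 9), x)))
Add(Mul(V, Function('T')(-3)), Function('q')(Add(1, Mul(-1, 4)))) = Add(Mul(-8, Mul(2, -3, Pow(Add(6, -3), -1))), Add(Rational(2, 9), Mul(Rational(-1, 9), Add(1, Mul(-1, 4))))) = Add(Mul(-8, Mul(2, -3, Pow(3, -1))), Add(Rational(2, 9), Mul(Rational(-1, 9), Add(1, -4)))) = Add(Mul(-8, Mul(2, -3, Rational(1, 3))), Add(Rational(2, 9), Mul(Rational(-1, 9), -3))) = Add(Mul(-8, -2), Add(Rational(2, 9), Rational(1, 3))) = Add(16, Rational(5, 9)) = Rational(149, 9)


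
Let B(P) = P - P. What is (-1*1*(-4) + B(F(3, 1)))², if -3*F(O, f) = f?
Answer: 16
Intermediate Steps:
F(O, f) = -f/3
B(P) = 0
(-1*1*(-4) + B(F(3, 1)))² = (-1*1*(-4) + 0)² = (-1*(-4) + 0)² = (4 + 0)² = 4² = 16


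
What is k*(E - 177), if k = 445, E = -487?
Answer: -295480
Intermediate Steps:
k*(E - 177) = 445*(-487 - 177) = 445*(-664) = -295480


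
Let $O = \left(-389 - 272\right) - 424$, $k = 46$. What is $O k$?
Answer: $-49910$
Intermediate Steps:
$O = -1085$ ($O = -661 - 424 = -1085$)
$O k = \left(-1085\right) 46 = -49910$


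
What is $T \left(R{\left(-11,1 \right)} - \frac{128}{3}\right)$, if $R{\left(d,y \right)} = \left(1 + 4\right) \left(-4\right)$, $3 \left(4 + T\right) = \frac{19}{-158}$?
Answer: $\frac{180010}{711} \approx 253.18$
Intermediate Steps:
$T = - \frac{1915}{474}$ ($T = -4 + \frac{19 \frac{1}{-158}}{3} = -4 + \frac{19 \left(- \frac{1}{158}\right)}{3} = -4 + \frac{1}{3} \left(- \frac{19}{158}\right) = -4 - \frac{19}{474} = - \frac{1915}{474} \approx -4.0401$)
$R{\left(d,y \right)} = -20$ ($R{\left(d,y \right)} = 5 \left(-4\right) = -20$)
$T \left(R{\left(-11,1 \right)} - \frac{128}{3}\right) = - \frac{1915 \left(-20 - \frac{128}{3}\right)}{474} = \left(- \frac{1915}{474}\right) \left(- \frac{188}{3}\right) = \frac{180010}{711}$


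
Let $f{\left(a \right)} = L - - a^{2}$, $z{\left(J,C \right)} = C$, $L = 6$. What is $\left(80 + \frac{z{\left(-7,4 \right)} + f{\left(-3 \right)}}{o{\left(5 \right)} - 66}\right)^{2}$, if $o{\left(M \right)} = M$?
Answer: $\frac{23629321}{3721} \approx 6350.3$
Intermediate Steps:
$f{\left(a \right)} = 6 + a^{2}$ ($f{\left(a \right)} = 6 - - a^{2} = 6 + a^{2}$)
$\left(80 + \frac{z{\left(-7,4 \right)} + f{\left(-3 \right)}}{o{\left(5 \right)} - 66}\right)^{2} = \left(80 + \frac{4 + \left(6 + \left(-3\right)^{2}\right)}{5 - 66}\right)^{2} = \left(80 + \frac{4 + \left(6 + 9\right)}{-61}\right)^{2} = \left(80 + \left(4 + 15\right) \left(- \frac{1}{61}\right)\right)^{2} = \left(80 + 19 \left(- \frac{1}{61}\right)\right)^{2} = \left(80 - \frac{19}{61}\right)^{2} = \left(\frac{4861}{61}\right)^{2} = \frac{23629321}{3721}$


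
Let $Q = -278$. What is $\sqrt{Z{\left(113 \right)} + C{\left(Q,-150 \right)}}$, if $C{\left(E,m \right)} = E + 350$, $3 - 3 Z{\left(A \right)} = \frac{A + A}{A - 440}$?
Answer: $\frac{19 \sqrt{21691}}{327} \approx 8.5575$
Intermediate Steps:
$Z{\left(A \right)} = 1 - \frac{2 A}{3 \left(-440 + A\right)}$ ($Z{\left(A \right)} = 1 - \frac{\left(A + A\right) \frac{1}{A - 440}}{3} = 1 - \frac{2 A \frac{1}{-440 + A}}{3} = 1 - \frac{2 A}{3 \left(-440 + A\right)}$)
$C{\left(E,m \right)} = 350 + E$
$\sqrt{Z{\left(113 \right)} + C{\left(Q,-150 \right)}} = \sqrt{\frac{-1320 + 113}{3 \left(-440 + 113\right)} + \left(350 - 278\right)} = \sqrt{\frac{1}{3} \frac{1}{-327} \left(-1207\right) + 72} = \sqrt{\frac{1}{3} \left(- \frac{1}{327}\right) \left(-1207\right) + 72} = \sqrt{\frac{1207}{981} + 72} = \sqrt{\frac{71839}{981}} = \frac{19 \sqrt{21691}}{327}$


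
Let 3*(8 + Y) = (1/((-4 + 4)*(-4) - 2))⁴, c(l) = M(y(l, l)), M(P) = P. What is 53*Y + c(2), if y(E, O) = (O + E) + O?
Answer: -20011/48 ≈ -416.90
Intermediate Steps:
y(E, O) = E + 2*O (y(E, O) = (E + O) + O = E + 2*O)
c(l) = 3*l (c(l) = l + 2*l = 3*l)
Y = -383/48 (Y = -8 + (1/((-4 + 4)*(-4) - 2))⁴/3 = -8 + (1/(0*(-4) - 2))⁴/3 = -8 + (1/(0 - 2))⁴/3 = -8 + (1/(-2))⁴/3 = -8 + (-½)⁴/3 = -8 + (⅓)*(1/16) = -8 + 1/48 = -383/48 ≈ -7.9792)
53*Y + c(2) = 53*(-383/48) + 3*2 = -20299/48 + 6 = -20011/48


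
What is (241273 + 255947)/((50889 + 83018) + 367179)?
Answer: 248610/250543 ≈ 0.99228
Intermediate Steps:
(241273 + 255947)/((50889 + 83018) + 367179) = 497220/(133907 + 367179) = 497220/501086 = 497220*(1/501086) = 248610/250543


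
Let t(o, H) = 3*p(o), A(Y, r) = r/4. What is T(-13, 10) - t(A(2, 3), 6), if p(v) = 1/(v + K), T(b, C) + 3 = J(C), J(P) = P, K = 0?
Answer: 3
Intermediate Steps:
T(b, C) = -3 + C
p(v) = 1/v (p(v) = 1/(v + 0) = 1/v)
A(Y, r) = r/4 (A(Y, r) = r*(1/4) = r/4)
t(o, H) = 3/o
T(-13, 10) - t(A(2, 3), 6) = (-3 + 10) - 3/((1/4)*3) = 7 - 3/3/4 = 7 - 3*4/3 = 7 - 1*4 = 7 - 4 = 3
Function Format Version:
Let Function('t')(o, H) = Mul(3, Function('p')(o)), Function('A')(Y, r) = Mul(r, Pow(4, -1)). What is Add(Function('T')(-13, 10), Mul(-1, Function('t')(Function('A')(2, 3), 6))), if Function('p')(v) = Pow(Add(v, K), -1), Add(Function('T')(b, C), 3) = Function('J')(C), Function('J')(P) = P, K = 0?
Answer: 3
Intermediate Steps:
Function('T')(b, C) = Add(-3, C)
Function('p')(v) = Pow(v, -1) (Function('p')(v) = Pow(Add(v, 0), -1) = Pow(v, -1))
Function('A')(Y, r) = Mul(Rational(1, 4), r) (Function('A')(Y, r) = Mul(r, Rational(1, 4)) = Mul(Rational(1, 4), r))
Function('t')(o, H) = Mul(3, Pow(o, -1))
Add(Function('T')(-13, 10), Mul(-1, Function('t')(Function('A')(2, 3), 6))) = Add(Add(-3, 10), Mul(-1, Mul(3, Pow(Mul(Rational(1, 4), 3), -1)))) = Add(7, Mul(-1, Mul(3, Pow(Rational(3, 4), -1)))) = Add(7, Mul(-1, Mul(3, Rational(4, 3)))) = Add(7, Mul(-1, 4)) = Add(7, -4) = 3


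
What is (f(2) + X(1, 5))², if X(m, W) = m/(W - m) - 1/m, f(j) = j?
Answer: 25/16 ≈ 1.5625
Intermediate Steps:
X(m, W) = -1/m + m/(W - m)
(f(2) + X(1, 5))² = (2 + (1 + 1² - 1*5)/(1*(5 - 1*1)))² = (2 + 1*(1 + 1 - 5)/(5 - 1))² = (2 + 1*(-3)/4)² = (2 + 1*(¼)*(-3))² = (2 - ¾)² = (5/4)² = 25/16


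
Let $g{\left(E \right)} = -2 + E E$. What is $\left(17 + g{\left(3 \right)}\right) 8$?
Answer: $192$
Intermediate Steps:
$g{\left(E \right)} = -2 + E^{2}$
$\left(17 + g{\left(3 \right)}\right) 8 = \left(17 - \left(2 - 3^{2}\right)\right) 8 = \left(17 + \left(-2 + 9\right)\right) 8 = \left(17 + 7\right) 8 = 24 \cdot 8 = 192$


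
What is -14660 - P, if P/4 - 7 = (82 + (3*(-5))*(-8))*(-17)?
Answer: -952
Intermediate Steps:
P = -13708 (P = 28 + 4*((82 + (3*(-5))*(-8))*(-17)) = 28 + 4*((82 - 15*(-8))*(-17)) = 28 + 4*((82 + 120)*(-17)) = 28 + 4*(202*(-17)) = 28 + 4*(-3434) = 28 - 13736 = -13708)
-14660 - P = -14660 - 1*(-13708) = -14660 + 13708 = -952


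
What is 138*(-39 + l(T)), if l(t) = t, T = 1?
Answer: -5244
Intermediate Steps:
138*(-39 + l(T)) = 138*(-39 + 1) = 138*(-38) = -5244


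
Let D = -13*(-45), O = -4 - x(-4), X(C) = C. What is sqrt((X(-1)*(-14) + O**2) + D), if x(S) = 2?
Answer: sqrt(635) ≈ 25.199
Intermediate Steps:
O = -6 (O = -4 - 1*2 = -4 - 2 = -6)
D = 585
sqrt((X(-1)*(-14) + O**2) + D) = sqrt((-1*(-14) + (-6)**2) + 585) = sqrt((14 + 36) + 585) = sqrt(50 + 585) = sqrt(635)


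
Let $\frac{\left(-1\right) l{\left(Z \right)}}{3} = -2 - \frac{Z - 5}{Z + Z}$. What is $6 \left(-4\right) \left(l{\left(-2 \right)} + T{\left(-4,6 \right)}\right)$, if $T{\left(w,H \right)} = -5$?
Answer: $-150$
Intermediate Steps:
$l{\left(Z \right)} = 6 + \frac{3 \left(-5 + Z\right)}{2 Z}$ ($l{\left(Z \right)} = - 3 \left(-2 - \frac{Z - 5}{Z + Z}\right) = - 3 \left(-2 - \frac{-5 + Z}{2 Z}\right) = 6 + \frac{3 \left(-5 + Z\right)}{2 Z}$)
$6 \left(-4\right) \left(l{\left(-2 \right)} + T{\left(-4,6 \right)}\right) = 6 \left(-4\right) \left(\frac{15 \left(-1 - 2\right)}{2 \left(-2\right)} - 5\right) = - 24 \left(\frac{15}{2} \left(- \frac{1}{2}\right) \left(-3\right) - 5\right) = - 24 \left(\frac{45}{4} - 5\right) = \left(-24\right) \frac{25}{4} = -150$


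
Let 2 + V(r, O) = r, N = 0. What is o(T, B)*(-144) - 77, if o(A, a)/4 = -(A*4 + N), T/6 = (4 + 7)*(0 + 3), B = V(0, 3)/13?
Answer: 456115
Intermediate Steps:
V(r, O) = -2 + r
B = -2/13 (B = (-2 + 0)/13 = -2*1/13 = -2/13 ≈ -0.15385)
T = 198 (T = 6*((4 + 7)*(0 + 3)) = 6*(11*3) = 6*33 = 198)
o(A, a) = -16*A (o(A, a) = 4*(-(A*4 + 0)) = 4*(-(4*A + 0)) = 4*(-4*A) = -16*A)
o(T, B)*(-144) - 77 = -16*198*(-144) - 77 = -3168*(-144) - 77 = 456192 - 77 = 456115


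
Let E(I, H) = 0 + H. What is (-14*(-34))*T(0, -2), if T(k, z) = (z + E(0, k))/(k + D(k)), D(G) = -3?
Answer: 952/3 ≈ 317.33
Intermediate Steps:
E(I, H) = H
T(k, z) = (k + z)/(-3 + k) (T(k, z) = (z + k)/(k - 3) = (k + z)/(-3 + k))
(-14*(-34))*T(0, -2) = (-14*(-34))*((0 - 2)/(-3 + 0)) = 476*(-2/(-3)) = 476*(-1/3*(-2)) = 476*(2/3) = 952/3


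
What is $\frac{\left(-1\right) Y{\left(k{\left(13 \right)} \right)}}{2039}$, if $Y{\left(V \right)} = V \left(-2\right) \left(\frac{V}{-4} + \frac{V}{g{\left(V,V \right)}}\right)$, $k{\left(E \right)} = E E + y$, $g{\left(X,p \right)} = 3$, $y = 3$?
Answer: $\frac{14792}{6117} \approx 2.4182$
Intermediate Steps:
$k{\left(E \right)} = 3 + E^{2}$ ($k{\left(E \right)} = E E + 3 = E^{2} + 3 = 3 + E^{2}$)
$Y{\left(V \right)} = - \frac{V^{2}}{6}$ ($Y{\left(V \right)} = V \left(-2\right) \left(\frac{V}{-4} + \frac{V}{3}\right) = - 2 V \left(V \left(- \frac{1}{4}\right) + V \frac{1}{3}\right) = - 2 V \left(- \frac{V}{4} + \frac{V}{3}\right) = - 2 V \frac{V}{12} = - \frac{V^{2}}{6}$)
$\frac{\left(-1\right) Y{\left(k{\left(13 \right)} \right)}}{2039} = \frac{\left(-1\right) \left(- \frac{\left(3 + 13^{2}\right)^{2}}{6}\right)}{2039} = - \frac{\left(-1\right) \left(3 + 169\right)^{2}}{6} \cdot \frac{1}{2039} = - \frac{\left(-1\right) 172^{2}}{6} \cdot \frac{1}{2039} = - \frac{\left(-1\right) 29584}{6} \cdot \frac{1}{2039} = \left(-1\right) \left(- \frac{14792}{3}\right) \frac{1}{2039} = \frac{14792}{3} \cdot \frac{1}{2039} = \frac{14792}{6117}$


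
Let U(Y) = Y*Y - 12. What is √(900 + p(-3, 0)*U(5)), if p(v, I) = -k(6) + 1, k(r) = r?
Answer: √835 ≈ 28.896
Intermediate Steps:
U(Y) = -12 + Y² (U(Y) = Y² - 12 = -12 + Y²)
p(v, I) = -5 (p(v, I) = -1*6 + 1 = -6 + 1 = -5)
√(900 + p(-3, 0)*U(5)) = √(900 - 5*(-12 + 5²)) = √(900 - 5*(-12 + 25)) = √(900 - 5*13) = √(900 - 65) = √835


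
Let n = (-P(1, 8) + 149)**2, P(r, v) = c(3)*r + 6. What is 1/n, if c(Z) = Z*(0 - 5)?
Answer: 1/24964 ≈ 4.0058e-5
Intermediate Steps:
c(Z) = -5*Z (c(Z) = Z*(-5) = -5*Z)
P(r, v) = 6 - 15*r (P(r, v) = (-5*3)*r + 6 = -15*r + 6 = 6 - 15*r)
n = 24964 (n = (-(6 - 15*1) + 149)**2 = (-(6 - 15) + 149)**2 = (-1*(-9) + 149)**2 = (9 + 149)**2 = 158**2 = 24964)
1/n = 1/24964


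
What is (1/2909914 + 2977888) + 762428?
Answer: 10883997892825/2909914 ≈ 3.7403e+6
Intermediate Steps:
(1/2909914 + 2977888) + 762428 = 8665397981633/2909914 + 762428 = 10883997892825/2909914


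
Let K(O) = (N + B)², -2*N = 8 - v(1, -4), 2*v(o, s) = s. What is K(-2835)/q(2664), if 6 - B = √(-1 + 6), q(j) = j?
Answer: 1/444 - √5/1332 ≈ 0.00057352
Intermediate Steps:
v(o, s) = s/2
B = 6 - √5 (B = 6 - √(-1 + 6) = 6 - √5 ≈ 3.7639)
N = -5 (N = -(8 - (-4)/2)/2 = -(8 - 1*(-2))/2 = -(8 + 2)/2 = -½*10 = -5)
K(O) = (1 - √5)² (K(O) = (-5 + (6 - √5))² = (1 - √5)²)
K(-2835)/q(2664) = (1 - √5)²/2664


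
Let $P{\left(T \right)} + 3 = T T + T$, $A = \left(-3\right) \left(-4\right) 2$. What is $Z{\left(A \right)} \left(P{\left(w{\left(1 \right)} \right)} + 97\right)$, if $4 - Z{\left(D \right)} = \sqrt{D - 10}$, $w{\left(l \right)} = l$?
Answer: $384 - 96 \sqrt{14} \approx 24.801$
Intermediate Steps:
$A = 24$ ($A = 12 \cdot 2 = 24$)
$P{\left(T \right)} = -3 + T + T^{2}$ ($P{\left(T \right)} = -3 + \left(T T + T\right) = -3 + \left(T^{2} + T\right) = -3 + \left(T + T^{2}\right) = -3 + T + T^{2}$)
$Z{\left(D \right)} = 4 - \sqrt{-10 + D}$ ($Z{\left(D \right)} = 4 - \sqrt{D - 10} = 4 - \sqrt{-10 + D}$)
$Z{\left(A \right)} \left(P{\left(w{\left(1 \right)} \right)} + 97\right) = \left(4 - \sqrt{-10 + 24}\right) \left(\left(-3 + 1 + 1^{2}\right) + 97\right) = \left(4 - \sqrt{14}\right) \left(\left(-3 + 1 + 1\right) + 97\right) = \left(4 - \sqrt{14}\right) \left(-1 + 97\right) = \left(4 - \sqrt{14}\right) 96 = 384 - 96 \sqrt{14}$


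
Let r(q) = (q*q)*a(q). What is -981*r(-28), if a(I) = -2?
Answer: 1538208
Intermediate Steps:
r(q) = -2*q² (r(q) = (q*q)*(-2) = q²*(-2) = -2*q²)
-981*r(-28) = -(-1962)*(-28)² = -(-1962)*784 = -981*(-1568) = 1538208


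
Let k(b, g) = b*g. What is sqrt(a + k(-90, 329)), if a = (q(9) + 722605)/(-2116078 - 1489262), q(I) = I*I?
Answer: I*sqrt(96221873788914810)/1802670 ≈ 172.08*I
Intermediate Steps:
q(I) = I**2
a = -361343/1802670 (a = (9**2 + 722605)/(-2116078 - 1489262) = (81 + 722605)/(-3605340) = 722686*(-1/3605340) = -361343/1802670 ≈ -0.20045)
sqrt(a + k(-90, 329)) = sqrt(-361343/1802670 - 90*329) = sqrt(-361343/1802670 - 29610) = sqrt(-53377420043/1802670) = I*sqrt(96221873788914810)/1802670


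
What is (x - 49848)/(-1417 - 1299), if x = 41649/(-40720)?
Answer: 289978887/15799360 ≈ 18.354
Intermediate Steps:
x = -41649/40720 (x = 41649*(-1/40720) = -41649/40720 ≈ -1.0228)
(x - 49848)/(-1417 - 1299) = (-41649/40720 - 49848)/(-1417 - 1299) = -2029852209/40720/(-2716) = -2029852209/40720*(-1/2716) = 289978887/15799360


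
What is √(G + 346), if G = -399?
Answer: I*√53 ≈ 7.2801*I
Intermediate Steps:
√(G + 346) = √(-399 + 346) = √(-53) = I*√53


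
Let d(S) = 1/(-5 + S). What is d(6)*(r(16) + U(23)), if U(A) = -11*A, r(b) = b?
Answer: -237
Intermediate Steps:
d(6)*(r(16) + U(23)) = (16 - 11*23)/(-5 + 6) = (16 - 253)/1 = 1*(-237) = -237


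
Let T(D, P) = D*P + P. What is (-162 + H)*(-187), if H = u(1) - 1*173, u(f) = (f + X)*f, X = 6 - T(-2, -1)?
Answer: 61523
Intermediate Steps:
T(D, P) = P + D*P
X = 5 (X = 6 - (-1)*(1 - 2) = 6 - (-1)*(-1) = 6 - 1*1 = 6 - 1 = 5)
u(f) = f*(5 + f) (u(f) = (f + 5)*f = (5 + f)*f = f*(5 + f))
H = -167 (H = 1*(5 + 1) - 1*173 = 1*6 - 173 = 6 - 173 = -167)
(-162 + H)*(-187) = (-162 - 167)*(-187) = -329*(-187) = 61523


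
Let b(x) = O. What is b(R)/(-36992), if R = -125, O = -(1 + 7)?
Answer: 1/4624 ≈ 0.00021626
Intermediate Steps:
O = -8 (O = -1*8 = -8)
b(x) = -8
b(R)/(-36992) = -8/(-36992) = -8*(-1/36992) = 1/4624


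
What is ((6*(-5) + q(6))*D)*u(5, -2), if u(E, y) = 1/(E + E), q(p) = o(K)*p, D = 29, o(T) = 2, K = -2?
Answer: -261/5 ≈ -52.200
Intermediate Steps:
q(p) = 2*p
u(E, y) = 1/(2*E)
((6*(-5) + q(6))*D)*u(5, -2) = ((6*(-5) + 2*6)*29)*((½)/5) = ((-30 + 12)*29)*((½)*(⅕)) = -18*29*(⅒) = -522*⅒ = -261/5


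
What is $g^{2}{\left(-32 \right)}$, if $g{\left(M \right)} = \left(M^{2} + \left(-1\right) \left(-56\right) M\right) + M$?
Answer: $640000$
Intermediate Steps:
$g{\left(M \right)} = M^{2} + 57 M$ ($g{\left(M \right)} = \left(M^{2} + 56 M\right) + M = M^{2} + 57 M$)
$g^{2}{\left(-32 \right)} = \left(- 32 \left(57 - 32\right)\right)^{2} = \left(\left(-32\right) 25\right)^{2} = \left(-800\right)^{2} = 640000$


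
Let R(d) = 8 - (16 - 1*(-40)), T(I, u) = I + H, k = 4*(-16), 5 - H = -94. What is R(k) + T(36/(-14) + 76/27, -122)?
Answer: 9685/189 ≈ 51.243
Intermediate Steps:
H = 99 (H = 5 - 1*(-94) = 5 + 94 = 99)
k = -64
T(I, u) = 99 + I (T(I, u) = I + 99 = 99 + I)
R(d) = -48 (R(d) = 8 - (16 + 40) = 8 - 1*56 = 8 - 56 = -48)
R(k) + T(36/(-14) + 76/27, -122) = -48 + (99 + (36/(-14) + 76/27)) = -48 + (99 + (36*(-1/14) + 76*(1/27))) = -48 + (99 + (-18/7 + 76/27)) = -48 + (99 + 46/189) = -48 + 18757/189 = 9685/189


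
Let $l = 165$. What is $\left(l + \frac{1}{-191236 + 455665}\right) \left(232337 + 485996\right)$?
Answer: $\frac{2849221218158}{24039} \approx 1.1852 \cdot 10^{8}$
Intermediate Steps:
$\left(l + \frac{1}{-191236 + 455665}\right) \left(232337 + 485996\right) = \left(165 + \frac{1}{-191236 + 455665}\right) \left(232337 + 485996\right) = \left(165 + \frac{1}{264429}\right) 718333 = \frac{43630786}{264429} \cdot 718333 = \frac{2849221218158}{24039}$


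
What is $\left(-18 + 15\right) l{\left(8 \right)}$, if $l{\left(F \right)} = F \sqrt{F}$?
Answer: $- 48 \sqrt{2} \approx -67.882$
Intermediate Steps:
$l{\left(F \right)} = F^{\frac{3}{2}}$
$\left(-18 + 15\right) l{\left(8 \right)} = \left(-18 + 15\right) 8^{\frac{3}{2}} = - 3 \cdot 16 \sqrt{2} = - 48 \sqrt{2}$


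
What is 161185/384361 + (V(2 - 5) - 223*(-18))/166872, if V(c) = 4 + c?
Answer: 28440472735/64139088792 ≈ 0.44342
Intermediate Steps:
161185/384361 + (V(2 - 5) - 223*(-18))/166872 = 161185/384361 + ((4 + (2 - 5)) - 223*(-18))/166872 = 161185*(1/384361) + ((4 - 3) + 4014)*(1/166872) = 161185/384361 + (1 + 4014)*(1/166872) = 161185/384361 + 4015*(1/166872) = 161185/384361 + 4015/166872 = 28440472735/64139088792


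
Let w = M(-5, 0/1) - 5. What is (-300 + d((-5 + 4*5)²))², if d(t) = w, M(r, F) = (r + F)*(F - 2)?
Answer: 87025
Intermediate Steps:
M(r, F) = (-2 + F)*(F + r) (M(r, F) = (F + r)*(-2 + F) = (-2 + F)*(F + r))
w = 5 (w = ((0/1)² - 0/1 - 2*(-5) + (0/1)*(-5)) - 5 = ((0*1)² - 0 + 10 + (0*1)*(-5)) - 5 = (0² - 2*0 + 10 + 0*(-5)) - 5 = (0 + 0 + 10 + 0) - 5 = 10 - 5 = 5)
d(t) = 5
(-300 + d((-5 + 4*5)²))² = (-300 + 5)² = (-295)² = 87025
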